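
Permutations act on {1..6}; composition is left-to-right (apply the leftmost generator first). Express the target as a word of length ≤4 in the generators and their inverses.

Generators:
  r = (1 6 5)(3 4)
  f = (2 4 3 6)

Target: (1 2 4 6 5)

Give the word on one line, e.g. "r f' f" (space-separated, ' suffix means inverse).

  after r: (1 6 5)(3 4)
  after f: (1 2 4 6 5)

r f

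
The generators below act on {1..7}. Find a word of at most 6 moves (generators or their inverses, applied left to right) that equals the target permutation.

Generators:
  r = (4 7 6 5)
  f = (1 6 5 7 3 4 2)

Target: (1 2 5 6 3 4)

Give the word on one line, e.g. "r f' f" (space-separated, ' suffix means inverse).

r r f' r'

  after r: (4 7 6 5)
  after r: (4 6)(5 7)
  after f': (1 2 4)(3 7 6)
  after r': (1 2 5 6 3 4)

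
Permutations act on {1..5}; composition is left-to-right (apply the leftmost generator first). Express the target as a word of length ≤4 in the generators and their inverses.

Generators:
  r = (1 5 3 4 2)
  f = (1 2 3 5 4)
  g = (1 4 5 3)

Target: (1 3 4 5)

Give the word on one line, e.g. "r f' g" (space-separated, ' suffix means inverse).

  after r': (1 2 4 3 5)
  after f: (1 3 4 5 2)
  after f: (1 5 3)
  after g: (1 3 4 5)

r' f f g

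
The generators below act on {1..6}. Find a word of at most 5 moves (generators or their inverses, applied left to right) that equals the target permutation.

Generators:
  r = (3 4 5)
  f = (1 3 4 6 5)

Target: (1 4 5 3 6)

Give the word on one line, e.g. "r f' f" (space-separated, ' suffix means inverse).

f f r r r

  after f: (1 3 4 6 5)
  after f: (1 4 5 3 6)
  after r: (1 5 4 3 6)
  after r: (1 3 6)
  after r: (1 4 5 3 6)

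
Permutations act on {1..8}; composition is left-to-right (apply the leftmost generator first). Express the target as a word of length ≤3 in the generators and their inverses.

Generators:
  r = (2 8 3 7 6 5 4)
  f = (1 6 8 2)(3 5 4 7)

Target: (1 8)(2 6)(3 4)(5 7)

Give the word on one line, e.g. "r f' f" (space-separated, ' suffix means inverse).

  after f: (1 6 8 2)(3 5 4 7)
  after f: (1 8)(2 6)(3 4)(5 7)

f f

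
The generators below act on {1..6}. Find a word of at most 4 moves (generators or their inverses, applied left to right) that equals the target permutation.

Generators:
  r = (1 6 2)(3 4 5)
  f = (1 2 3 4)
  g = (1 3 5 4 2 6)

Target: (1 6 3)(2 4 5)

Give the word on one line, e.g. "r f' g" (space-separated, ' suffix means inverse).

  after g': (1 6 2 4 5 3)
  after g': (1 2 5)(3 6 4)
  after r': (1 6 3)(2 4 5)

g' g' r'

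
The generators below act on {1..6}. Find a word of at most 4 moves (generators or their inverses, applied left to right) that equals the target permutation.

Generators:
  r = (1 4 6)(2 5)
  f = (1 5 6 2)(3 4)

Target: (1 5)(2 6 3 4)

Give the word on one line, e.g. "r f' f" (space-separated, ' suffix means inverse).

r r f'

  after r: (1 4 6)(2 5)
  after r: (1 6 4)
  after f': (1 5)(2 6 3 4)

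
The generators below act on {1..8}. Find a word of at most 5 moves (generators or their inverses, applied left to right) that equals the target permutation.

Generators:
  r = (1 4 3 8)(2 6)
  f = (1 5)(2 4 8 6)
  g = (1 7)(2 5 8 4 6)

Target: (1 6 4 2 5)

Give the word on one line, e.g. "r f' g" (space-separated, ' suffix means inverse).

  after f: (1 5)(2 4 8 6)
  after g': (1 2 8 4 5 7)
  after g': (1 6 4 2 5)

f g' g'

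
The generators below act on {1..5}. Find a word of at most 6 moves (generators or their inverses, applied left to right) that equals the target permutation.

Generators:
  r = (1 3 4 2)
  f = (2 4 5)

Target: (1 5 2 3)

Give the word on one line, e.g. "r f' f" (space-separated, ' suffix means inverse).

  after f: (2 4 5)
  after r': (1 2 3)(4 5)
  after f: (1 4 2 3)
  after f: (1 5 2 3)

f r' f f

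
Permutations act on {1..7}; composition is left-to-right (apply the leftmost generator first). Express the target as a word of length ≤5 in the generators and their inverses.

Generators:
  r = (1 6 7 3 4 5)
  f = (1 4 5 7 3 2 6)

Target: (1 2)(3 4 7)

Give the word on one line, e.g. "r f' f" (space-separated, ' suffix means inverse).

r' f r' f' r'

  after r': (1 5 4 3 7 6)
  after f: (1 7)(2 6 4)
  after r': (1 6 3 7 5 4 2)
  after f': (1 2 6 7 4 3 5)
  after r': (1 2)(3 4 7)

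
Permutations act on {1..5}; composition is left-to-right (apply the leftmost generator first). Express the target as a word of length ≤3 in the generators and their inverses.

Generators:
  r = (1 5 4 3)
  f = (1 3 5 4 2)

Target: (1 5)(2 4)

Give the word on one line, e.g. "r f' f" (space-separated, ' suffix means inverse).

  after f: (1 3 5 4 2)
  after r: (2 5 3 4)
  after r: (1 5)(2 4)

f r r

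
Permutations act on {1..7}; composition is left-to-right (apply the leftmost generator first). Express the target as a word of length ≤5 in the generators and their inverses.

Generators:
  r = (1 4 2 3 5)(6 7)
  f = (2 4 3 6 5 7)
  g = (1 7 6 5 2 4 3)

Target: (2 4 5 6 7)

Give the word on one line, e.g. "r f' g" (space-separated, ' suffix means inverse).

  after g': (1 3 4 2 5 6 7)
  after r: (1 5 7 4 3 2)
  after r: (2 4 5 6 7)

g' r r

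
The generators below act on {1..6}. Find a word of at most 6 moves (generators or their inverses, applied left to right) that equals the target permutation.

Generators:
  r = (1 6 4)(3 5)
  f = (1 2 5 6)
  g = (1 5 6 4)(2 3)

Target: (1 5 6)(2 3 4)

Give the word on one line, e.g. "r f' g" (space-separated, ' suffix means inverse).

  after g': (1 4 6 5)(2 3)
  after f': (1 4 5 6 2 3)
  after r: (2 5 4 3 6)
  after r: (1 6 2 3 4 5)
  after f': (1 5 6)(2 3 4)

g' f' r r f'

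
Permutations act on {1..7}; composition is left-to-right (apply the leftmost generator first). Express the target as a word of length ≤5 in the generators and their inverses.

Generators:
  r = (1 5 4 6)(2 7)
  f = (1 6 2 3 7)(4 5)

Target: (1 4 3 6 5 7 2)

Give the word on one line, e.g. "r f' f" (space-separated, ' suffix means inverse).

r f r' f'

  after r: (1 5 4 6)(2 7)
  after f: (1 4 2)(3 7)
  after r': (1 5)(2 6 4 7 3)
  after f': (1 4 3 6 5 7 2)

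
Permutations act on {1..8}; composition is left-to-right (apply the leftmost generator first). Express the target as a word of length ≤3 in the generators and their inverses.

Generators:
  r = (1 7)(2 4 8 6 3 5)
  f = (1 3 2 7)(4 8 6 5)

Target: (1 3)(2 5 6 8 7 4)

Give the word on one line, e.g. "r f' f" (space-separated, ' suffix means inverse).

f' r' f

  after f': (1 7 2 3)(4 5 6 8)
  after r': (2 6 4 3 7 5 8)
  after f: (1 3)(2 5 6 8 7 4)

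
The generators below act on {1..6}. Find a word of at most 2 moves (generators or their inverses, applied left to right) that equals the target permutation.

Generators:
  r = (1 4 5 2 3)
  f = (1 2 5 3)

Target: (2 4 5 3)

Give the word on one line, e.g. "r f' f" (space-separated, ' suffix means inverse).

f' r

  after f': (1 3 5 2)
  after r: (2 4 5 3)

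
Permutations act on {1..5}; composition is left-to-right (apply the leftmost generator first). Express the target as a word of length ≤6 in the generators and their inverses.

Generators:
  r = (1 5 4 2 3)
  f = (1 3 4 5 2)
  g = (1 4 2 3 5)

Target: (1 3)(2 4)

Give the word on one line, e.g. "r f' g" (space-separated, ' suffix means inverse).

  after r': (1 3 2 4 5)
  after g: (1 5 4)
  after r: (1 4 5 2 3)
  after g': (3 5 4)
  after r': (1 3)(2 4)

r' g r g' r'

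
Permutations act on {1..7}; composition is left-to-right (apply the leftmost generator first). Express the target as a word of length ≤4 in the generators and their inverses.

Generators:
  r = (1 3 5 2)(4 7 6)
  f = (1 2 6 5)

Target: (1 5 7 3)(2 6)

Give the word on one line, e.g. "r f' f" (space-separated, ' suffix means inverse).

  after r: (1 3 5 2)(4 7 6)
  after f: (1 3)(4 7 5 6)
  after r': (2 5 7 3)
  after f': (1 5 7 3)(2 6)

r f r' f'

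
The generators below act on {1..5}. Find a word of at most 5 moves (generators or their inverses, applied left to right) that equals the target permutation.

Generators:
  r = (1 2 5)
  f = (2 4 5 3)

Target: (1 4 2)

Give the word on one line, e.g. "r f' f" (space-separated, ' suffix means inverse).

  after f': (2 3 5 4)
  after r': (1 5 4)(2 3)
  after f': (1 4)(2 5)
  after r: (1 4 2)

f' r' f' r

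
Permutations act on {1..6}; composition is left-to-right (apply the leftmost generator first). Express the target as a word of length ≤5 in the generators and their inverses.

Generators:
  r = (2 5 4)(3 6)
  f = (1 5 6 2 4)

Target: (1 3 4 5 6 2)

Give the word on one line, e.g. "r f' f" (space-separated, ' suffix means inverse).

r' f' r f' r'

  after r': (2 4 5)(3 6)
  after f': (1 4)(3 5 6)
  after r: (1 2 5 3 4)
  after f': (1 6 5 3 2)
  after r': (1 3 4 5 6 2)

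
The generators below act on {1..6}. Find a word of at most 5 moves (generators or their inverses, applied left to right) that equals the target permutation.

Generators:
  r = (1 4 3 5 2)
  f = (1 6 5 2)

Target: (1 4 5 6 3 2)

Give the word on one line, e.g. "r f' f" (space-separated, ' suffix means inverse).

  after f': (1 2 5 6)
  after r: (3 5 6 4)
  after r: (1 4 5 6 3 2)

f' r r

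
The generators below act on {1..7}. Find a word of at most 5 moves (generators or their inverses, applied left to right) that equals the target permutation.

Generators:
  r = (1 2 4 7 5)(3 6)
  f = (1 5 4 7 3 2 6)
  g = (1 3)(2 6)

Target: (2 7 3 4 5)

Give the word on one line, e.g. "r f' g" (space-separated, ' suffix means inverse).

  after r: (1 2 4 7 5)(3 6)
  after g: (1 6)(2 4 7 5 3)
  after r: (1 3 4 5 6 2 7)
  after g': (2 7 3 4 5)

r g r g'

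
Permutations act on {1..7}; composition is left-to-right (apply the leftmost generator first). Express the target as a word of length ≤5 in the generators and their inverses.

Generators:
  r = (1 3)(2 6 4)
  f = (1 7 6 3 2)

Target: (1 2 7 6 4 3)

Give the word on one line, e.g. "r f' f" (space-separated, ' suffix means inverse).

  after f': (1 2 3 6 7)
  after r': (1 4 6 7 3 2)
  after f: (1 4 3)(2 7)
  after r': (1 6 2 7 4)
  after r': (1 2 7 6 4 3)

f' r' f r' r'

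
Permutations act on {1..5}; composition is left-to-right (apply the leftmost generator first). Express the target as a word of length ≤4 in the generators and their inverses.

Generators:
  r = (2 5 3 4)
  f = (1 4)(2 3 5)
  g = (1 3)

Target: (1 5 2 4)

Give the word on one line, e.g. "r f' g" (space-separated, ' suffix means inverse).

g r' g

  after g: (1 3)
  after r': (1 5 2 4 3)
  after g: (1 5 2 4)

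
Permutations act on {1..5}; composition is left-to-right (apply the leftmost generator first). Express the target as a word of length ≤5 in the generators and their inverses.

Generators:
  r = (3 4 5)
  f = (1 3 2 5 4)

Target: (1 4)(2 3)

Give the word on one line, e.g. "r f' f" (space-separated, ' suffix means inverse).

  after f: (1 3 2 5 4)
  after r': (1 5 3 2 4)
  after r': (1 4)(2 3)

f r' r'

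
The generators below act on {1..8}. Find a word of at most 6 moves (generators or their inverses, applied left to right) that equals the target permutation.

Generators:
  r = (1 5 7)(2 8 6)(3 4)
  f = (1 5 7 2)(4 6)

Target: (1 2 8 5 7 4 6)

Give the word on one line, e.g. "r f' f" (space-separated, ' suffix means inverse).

  after r': (1 7 5)(2 6 8)(3 4)
  after f: (1 2 4 3 6 8)
  after f: (2 6 8 5 7)(3 4)
  after r': (1 7 6 2 8)
  after f: (1 2 8 5 7 4 6)

r' f f r' f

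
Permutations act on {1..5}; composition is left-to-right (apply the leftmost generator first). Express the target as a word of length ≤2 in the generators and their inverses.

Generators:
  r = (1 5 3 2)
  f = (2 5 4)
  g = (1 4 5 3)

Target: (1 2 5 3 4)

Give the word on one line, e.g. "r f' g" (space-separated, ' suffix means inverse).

  after r': (1 2 3 5)
  after g': (1 2 5 3 4)

r' g'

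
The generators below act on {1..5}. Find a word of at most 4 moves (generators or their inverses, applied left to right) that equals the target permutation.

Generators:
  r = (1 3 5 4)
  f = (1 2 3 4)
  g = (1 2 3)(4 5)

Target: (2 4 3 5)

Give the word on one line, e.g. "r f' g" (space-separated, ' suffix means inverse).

r f' f'

  after r: (1 3 5 4)
  after f': (1 2)(3 5)
  after f': (2 4 3 5)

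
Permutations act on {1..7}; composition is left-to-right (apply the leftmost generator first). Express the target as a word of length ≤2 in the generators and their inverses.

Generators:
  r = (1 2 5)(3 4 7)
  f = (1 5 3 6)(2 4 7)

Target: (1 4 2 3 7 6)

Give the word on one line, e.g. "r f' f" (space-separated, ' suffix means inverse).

r f

  after r: (1 2 5)(3 4 7)
  after f: (1 4 2 3 7 6)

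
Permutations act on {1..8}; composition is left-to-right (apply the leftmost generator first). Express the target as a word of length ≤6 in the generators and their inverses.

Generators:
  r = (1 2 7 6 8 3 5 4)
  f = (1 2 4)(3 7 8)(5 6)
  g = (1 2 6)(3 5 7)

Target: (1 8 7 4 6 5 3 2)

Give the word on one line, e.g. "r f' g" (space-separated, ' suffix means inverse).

  after r': (1 4 5 3 8 6 7 2)
  after r': (1 5 8 7)(2 4 3 6)
  after g: (1 7 2 4 5 8 3)
  after f: (1 8 7 4 6 5 3 2)

r' r' g f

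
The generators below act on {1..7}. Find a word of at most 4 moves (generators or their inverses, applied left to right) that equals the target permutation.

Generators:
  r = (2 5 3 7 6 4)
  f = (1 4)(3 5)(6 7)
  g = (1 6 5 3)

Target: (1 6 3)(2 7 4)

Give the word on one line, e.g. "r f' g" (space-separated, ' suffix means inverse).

r g' f' g'

  after r: (2 5 3 7 6 4)
  after g': (1 3 7)(2 6 4)
  after f': (1 5 3 6)(2 7 4)
  after g': (1 6 3)(2 7 4)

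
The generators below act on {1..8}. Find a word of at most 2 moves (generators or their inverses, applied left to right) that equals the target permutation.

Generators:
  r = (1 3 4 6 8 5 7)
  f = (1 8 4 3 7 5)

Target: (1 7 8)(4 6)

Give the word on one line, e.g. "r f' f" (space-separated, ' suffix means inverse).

r f

  after r: (1 3 4 6 8 5 7)
  after f: (1 7 8)(4 6)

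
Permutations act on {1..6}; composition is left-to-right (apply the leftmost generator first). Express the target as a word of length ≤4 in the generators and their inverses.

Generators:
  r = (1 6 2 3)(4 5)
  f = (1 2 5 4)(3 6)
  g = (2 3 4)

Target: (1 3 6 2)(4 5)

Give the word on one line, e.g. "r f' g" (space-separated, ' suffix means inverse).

f' g'

  after f': (1 4 5 2)(3 6)
  after g': (1 3 6 2)(4 5)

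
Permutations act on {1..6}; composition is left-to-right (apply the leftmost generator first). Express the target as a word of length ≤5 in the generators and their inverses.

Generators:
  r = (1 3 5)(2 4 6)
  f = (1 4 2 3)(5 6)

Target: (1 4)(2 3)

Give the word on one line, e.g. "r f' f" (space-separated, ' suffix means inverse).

r f' r

  after r: (1 3 5)(2 4 6)
  after f': (1 2)(3 6 4 5)
  after r: (1 4)(2 3)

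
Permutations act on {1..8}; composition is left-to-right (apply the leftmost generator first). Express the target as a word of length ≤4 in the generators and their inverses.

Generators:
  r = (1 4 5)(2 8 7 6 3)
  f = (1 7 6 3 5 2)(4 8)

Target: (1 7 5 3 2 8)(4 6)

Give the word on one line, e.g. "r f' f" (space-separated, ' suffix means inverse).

  after r': (1 5 4)(2 3 6 7 8)
  after f': (1 3 7 4 2 6)(5 8)
  after r': (1 6 5 2 7)(3 8 4)
  after r': (1 7 5 3 2 8)(4 6)

r' f' r' r'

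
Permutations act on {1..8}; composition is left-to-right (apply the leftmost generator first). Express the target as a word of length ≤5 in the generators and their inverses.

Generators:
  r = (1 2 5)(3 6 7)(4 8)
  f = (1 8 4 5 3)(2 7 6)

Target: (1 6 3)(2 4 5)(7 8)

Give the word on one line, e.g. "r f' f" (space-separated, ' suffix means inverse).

r' r' f' r f

  after r': (1 5 2)(3 7 6)(4 8)
  after r': (1 2 5)(3 6 7)
  after f': (1 6 2 4 8)(3 7 5)
  after r: (1 7)(2 8)(5 6)
  after f: (1 6 3)(2 4 5)(7 8)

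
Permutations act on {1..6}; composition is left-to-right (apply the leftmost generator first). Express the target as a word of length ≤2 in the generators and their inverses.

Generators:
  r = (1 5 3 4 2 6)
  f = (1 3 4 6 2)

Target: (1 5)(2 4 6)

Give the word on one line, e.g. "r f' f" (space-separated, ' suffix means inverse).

r f'

  after r: (1 5 3 4 2 6)
  after f': (1 5)(2 4 6)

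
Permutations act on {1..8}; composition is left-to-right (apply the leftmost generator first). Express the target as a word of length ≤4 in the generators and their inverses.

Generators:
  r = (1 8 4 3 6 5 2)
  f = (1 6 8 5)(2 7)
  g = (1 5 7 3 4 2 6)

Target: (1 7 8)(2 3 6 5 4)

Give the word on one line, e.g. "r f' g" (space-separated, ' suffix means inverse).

r' f' r r

  after r': (1 2 5 6 3 4 8)
  after f': (1 7 2 8 5)(3 4 6)
  after r: (1 7)(2 4 5 8)
  after r: (1 7 8)(2 3 6 5 4)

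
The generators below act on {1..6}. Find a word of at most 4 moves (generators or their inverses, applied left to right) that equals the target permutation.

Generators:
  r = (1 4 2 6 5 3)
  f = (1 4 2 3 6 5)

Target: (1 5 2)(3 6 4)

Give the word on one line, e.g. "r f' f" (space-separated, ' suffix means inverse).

  after r: (1 4 2 6 5 3)
  after r: (1 2 5)(3 4 6)
  after r: (1 6)(2 3)(4 5)
  after r: (1 5 2)(3 6 4)

r r r r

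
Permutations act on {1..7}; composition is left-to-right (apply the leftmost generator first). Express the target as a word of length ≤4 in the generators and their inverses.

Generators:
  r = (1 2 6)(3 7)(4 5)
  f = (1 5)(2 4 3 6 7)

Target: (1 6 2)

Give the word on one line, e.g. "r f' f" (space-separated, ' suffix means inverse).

  after r: (1 2 6)(3 7)(4 5)
  after r: (1 6 2)

r r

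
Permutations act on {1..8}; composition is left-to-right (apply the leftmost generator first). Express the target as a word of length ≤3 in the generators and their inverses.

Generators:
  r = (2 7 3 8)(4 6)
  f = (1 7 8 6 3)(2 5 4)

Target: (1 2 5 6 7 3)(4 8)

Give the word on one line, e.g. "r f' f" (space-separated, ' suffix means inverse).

f r'

  after f: (1 7 8 6 3)(2 5 4)
  after r': (1 2 5 6 7 3)(4 8)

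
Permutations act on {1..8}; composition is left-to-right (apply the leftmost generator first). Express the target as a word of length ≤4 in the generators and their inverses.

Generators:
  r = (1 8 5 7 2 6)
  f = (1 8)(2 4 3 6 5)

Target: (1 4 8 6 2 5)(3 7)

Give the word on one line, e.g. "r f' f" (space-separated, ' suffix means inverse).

  after r': (1 6 2 7 5 8)
  after f': (1 3 4 2 7 6 5)
  after f': (1 4 5 8)(2 7 3)
  after r': (1 4 8 6 2 5)(3 7)

r' f' f' r'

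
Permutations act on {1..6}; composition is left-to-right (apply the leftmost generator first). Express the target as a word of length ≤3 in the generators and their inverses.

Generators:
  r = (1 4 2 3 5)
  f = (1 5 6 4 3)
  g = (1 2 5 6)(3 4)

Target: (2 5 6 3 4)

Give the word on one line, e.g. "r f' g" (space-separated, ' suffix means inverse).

  after r: (1 4 2 3 5)
  after f: (1 3 6 4 2)
  after f: (2 5 6 3 4)

r f f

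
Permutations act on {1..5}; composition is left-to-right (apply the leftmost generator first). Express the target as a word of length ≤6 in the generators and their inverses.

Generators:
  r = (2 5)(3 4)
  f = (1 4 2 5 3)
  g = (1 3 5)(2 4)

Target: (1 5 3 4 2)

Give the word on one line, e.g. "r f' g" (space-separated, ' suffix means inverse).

g f' g' g' g'

  after g: (1 3 5)(2 4)
  after f': (1 5 3 2)
  after g': (1 3 4 2 5)
  after g': (2 3)
  after g': (1 5 3 4 2)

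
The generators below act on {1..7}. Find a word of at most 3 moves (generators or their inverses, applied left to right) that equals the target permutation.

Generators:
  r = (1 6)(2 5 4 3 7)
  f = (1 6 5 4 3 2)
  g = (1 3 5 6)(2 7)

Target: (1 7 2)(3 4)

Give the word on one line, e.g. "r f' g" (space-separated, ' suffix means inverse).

  after f': (1 2 3 4 5 6)
  after g': (1 7 2)(3 4)

f' g'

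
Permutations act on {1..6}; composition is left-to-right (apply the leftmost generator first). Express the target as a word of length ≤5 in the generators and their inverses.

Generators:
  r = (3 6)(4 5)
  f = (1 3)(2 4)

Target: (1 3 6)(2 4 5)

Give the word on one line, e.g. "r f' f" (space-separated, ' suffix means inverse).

  after f: (1 3)(2 4)
  after r: (1 6 3)(2 5 4)
  after f: (1 6)(2 5)
  after r': (1 3 6)(2 4 5)

f r f r'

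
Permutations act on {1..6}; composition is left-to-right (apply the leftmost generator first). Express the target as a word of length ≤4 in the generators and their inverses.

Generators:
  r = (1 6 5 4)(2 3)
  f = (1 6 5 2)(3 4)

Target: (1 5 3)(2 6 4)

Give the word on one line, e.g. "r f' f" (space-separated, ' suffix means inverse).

  after r: (1 6 5 4)(2 3)
  after f': (2 4)(3 5)
  after r: (1 6 5 2)(3 4)
  after r: (1 5 3)(2 6 4)

r f' r r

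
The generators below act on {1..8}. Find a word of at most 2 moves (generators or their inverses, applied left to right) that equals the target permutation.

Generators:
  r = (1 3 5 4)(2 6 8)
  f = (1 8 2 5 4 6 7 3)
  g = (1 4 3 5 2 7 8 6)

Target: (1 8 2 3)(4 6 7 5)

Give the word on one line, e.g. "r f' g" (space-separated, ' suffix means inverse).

  after g': (1 6 8 7 2 5 3 4)
  after g': (1 8 2 3)(4 6 7 5)

g' g'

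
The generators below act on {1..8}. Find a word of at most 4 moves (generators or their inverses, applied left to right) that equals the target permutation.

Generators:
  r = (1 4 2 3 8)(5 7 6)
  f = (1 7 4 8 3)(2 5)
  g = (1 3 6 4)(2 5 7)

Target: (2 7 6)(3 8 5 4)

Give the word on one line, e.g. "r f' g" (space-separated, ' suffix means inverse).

  after r': (1 8 3 2 4)(5 6 7)
  after r': (1 3 4 8 2)(5 7 6)
  after f: (2 7 6)(3 8 5 4)

r' r' f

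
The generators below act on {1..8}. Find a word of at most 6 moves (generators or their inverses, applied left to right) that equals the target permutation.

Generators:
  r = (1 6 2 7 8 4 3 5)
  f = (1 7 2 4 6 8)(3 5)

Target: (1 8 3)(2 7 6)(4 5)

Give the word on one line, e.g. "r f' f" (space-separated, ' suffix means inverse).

r' f' r' r'

  after r': (1 5 3 4 8 7 2 6)
  after f': (1 3 2 4 6 8)
  after r': (1 4)(2 8 5 3 6 7)
  after r': (1 8 3)(2 7 6)(4 5)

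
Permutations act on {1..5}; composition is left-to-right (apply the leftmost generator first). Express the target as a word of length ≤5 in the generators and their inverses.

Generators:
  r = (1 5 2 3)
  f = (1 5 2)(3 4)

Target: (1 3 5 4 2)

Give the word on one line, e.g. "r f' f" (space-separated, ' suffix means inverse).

  after r': (1 3 2 5)
  after r': (1 2)(3 5)
  after f: (2 5 4 3)
  after r': (1 3 5 4 2)

r' r' f r'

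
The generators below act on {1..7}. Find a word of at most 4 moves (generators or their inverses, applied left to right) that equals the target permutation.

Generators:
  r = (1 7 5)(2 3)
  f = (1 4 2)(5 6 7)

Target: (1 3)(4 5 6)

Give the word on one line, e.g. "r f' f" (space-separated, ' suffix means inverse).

f' r f

  after f': (1 2 4)(5 7 6)
  after r: (1 3 2 4 7 6)
  after f: (1 3)(4 5 6)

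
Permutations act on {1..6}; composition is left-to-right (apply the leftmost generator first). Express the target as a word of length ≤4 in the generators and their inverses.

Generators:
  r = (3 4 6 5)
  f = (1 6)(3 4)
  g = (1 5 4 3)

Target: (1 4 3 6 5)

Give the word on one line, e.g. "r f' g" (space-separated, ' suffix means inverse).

  after g: (1 5 4 3)
  after r: (1 3)(5 6)
  after f: (1 4 3 6 5)

g r f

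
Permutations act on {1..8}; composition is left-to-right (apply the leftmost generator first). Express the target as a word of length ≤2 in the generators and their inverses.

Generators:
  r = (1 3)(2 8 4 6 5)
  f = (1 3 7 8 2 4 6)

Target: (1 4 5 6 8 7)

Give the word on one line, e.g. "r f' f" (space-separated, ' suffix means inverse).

f' r'

  after f': (1 6 4 2 8 7 3)
  after r': (1 4 5 6 8 7)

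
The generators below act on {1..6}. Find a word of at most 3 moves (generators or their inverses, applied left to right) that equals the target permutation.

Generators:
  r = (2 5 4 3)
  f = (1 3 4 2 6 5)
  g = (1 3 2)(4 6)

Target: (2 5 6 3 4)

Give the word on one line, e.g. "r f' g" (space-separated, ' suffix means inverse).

  after g: (1 3 2)(4 6)
  after f': (2 5 6 3 4)

g f'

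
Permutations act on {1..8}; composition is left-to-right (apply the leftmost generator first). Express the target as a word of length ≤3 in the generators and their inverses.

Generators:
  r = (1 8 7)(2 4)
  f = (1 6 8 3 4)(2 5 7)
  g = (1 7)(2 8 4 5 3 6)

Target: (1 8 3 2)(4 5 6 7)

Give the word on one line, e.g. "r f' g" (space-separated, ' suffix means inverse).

  after f': (1 4 3 8 6)(2 7 5)
  after g': (1 8 3 2)(4 5 6 7)

f' g'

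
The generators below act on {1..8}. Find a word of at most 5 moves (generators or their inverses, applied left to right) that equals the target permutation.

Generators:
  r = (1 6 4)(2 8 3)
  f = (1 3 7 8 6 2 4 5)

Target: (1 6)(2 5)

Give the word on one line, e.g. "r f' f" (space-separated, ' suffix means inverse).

  after r: (1 6 4)(2 8 3)
  after f: (1 2 6 5)(3 4)(7 8)
  after r: (1 8 7 3)(2 4)(5 6)
  after f: (1 6)(2 5)

r f r f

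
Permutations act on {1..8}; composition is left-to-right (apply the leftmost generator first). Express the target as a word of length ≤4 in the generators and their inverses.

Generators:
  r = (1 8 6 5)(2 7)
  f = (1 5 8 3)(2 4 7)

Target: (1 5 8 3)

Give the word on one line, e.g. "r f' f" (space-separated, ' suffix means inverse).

  after f': (1 3 8 5)(2 7 4)
  after f': (1 8)(2 4 7)(3 5)
  after f': (1 5 8 3)

f' f' f'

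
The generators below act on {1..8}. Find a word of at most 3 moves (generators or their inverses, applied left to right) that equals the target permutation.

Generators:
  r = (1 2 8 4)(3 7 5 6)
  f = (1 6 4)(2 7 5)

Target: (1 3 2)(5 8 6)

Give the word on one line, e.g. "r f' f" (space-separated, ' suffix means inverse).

  after r': (1 4 8 2)(3 6 5 7)
  after f': (1 6 7 3)(2 4 8 5)
  after r: (1 3 2)(5 8 6)

r' f' r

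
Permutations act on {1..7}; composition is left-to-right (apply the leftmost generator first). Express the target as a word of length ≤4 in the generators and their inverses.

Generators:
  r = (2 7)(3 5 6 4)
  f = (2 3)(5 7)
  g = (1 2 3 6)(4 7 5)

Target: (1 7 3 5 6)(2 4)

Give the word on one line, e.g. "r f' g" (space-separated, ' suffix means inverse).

g r'

  after g: (1 2 3 6)(4 7 5)
  after r': (1 7 3 5 6)(2 4)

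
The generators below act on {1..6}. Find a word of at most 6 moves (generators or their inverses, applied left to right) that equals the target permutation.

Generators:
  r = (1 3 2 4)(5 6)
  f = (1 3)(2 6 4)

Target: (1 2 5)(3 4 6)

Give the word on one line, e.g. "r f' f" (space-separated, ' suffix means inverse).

f' r' f r

  after f': (1 3)(2 4 6)
  after r': (3 4 5 6)
  after f: (1 3 2 6)(4 5)
  after r: (1 2 5)(3 4 6)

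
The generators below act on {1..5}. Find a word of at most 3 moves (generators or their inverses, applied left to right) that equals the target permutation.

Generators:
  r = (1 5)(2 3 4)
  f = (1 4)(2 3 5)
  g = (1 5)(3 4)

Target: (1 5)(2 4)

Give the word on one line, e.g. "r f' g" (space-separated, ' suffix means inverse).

  after f': (1 4)(2 5 3)
  after g': (1 3 2)(4 5)
  after f: (1 5)(2 4)

f' g' f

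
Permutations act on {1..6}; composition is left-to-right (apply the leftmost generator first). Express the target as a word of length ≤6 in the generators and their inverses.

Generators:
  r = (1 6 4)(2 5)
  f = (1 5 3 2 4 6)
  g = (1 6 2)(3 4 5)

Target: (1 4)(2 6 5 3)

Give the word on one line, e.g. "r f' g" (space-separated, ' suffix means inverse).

  after r': (1 4 6)(2 5)
  after g': (1 3 5 6 2 4)
  after f': (1 5 4 6 3)
  after g': (1 4)(2 6 5 3)

r' g' f' g'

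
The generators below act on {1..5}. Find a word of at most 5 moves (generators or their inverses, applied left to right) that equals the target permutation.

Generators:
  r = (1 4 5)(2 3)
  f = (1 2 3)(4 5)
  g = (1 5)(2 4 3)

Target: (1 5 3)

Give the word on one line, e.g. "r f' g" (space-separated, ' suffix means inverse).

  after g: (1 5)(2 4 3)
  after f': (1 4 2 5 3)
  after r': (2 4 3 5)
  after g': (1 5 3)

g f' r' g'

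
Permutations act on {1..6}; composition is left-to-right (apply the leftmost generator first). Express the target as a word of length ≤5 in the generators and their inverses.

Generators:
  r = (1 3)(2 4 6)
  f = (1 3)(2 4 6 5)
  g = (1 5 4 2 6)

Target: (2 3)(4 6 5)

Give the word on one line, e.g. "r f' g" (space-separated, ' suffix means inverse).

  after f': (1 3)(2 5 6 4)
  after g': (1 3 6 5 2)
  after r: (2 3)(4 6 5)

f' g' r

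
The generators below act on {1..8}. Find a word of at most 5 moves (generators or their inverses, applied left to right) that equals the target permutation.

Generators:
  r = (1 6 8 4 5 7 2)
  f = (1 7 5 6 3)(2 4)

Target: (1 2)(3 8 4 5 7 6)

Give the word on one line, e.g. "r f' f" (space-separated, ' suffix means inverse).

  after r: (1 6 8 4 5 7 2)
  after r: (1 8 5 2 6 4 7)
  after f': (1 8 7 3 6 2 5 4)
  after r: (1 4 6)(2 7 3 8)
  after f': (1 2)(3 8 4 5 7 6)

r r f' r f'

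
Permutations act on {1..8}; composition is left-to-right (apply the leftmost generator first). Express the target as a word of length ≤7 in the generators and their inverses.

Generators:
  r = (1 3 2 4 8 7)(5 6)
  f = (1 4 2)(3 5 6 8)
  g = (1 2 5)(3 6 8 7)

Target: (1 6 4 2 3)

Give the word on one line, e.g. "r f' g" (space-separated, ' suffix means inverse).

  after g: (1 2 5)(3 6 8 7)
  after g: (1 5 2)(3 8)(6 7)
  after f: (1 6 7 8 5)(2 4)
  after r: (1 5 3 2 8 6)
  after f: (1 6 4 2 3)

g g f r f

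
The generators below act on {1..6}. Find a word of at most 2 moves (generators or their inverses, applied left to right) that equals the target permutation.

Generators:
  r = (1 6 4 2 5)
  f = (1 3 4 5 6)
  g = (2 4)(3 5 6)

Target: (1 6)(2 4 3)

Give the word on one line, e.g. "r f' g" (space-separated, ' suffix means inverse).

  after f: (1 3 4 5 6)
  after g': (1 6)(2 4 3)

f g'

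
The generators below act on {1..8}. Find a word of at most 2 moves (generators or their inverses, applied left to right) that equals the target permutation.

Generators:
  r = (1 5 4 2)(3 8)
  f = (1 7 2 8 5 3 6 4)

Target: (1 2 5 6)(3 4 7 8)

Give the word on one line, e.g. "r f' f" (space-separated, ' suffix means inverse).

  after f: (1 7 2 8 5 3 6 4)
  after f: (1 2 5 6)(3 4 7 8)

f f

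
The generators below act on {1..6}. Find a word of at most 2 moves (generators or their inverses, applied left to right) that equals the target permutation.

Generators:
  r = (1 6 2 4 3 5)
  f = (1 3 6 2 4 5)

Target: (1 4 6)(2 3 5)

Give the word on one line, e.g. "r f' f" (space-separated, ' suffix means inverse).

f' f'

  after f': (1 5 4 2 6 3)
  after f': (1 4 6)(2 3 5)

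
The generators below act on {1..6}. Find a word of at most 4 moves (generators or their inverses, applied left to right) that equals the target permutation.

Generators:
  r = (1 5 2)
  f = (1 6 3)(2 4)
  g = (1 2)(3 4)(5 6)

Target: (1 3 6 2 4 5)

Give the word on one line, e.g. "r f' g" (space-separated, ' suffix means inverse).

f' r r

  after f': (1 3 6)(2 4)
  after r: (1 3 6 5 2 4)
  after r: (1 3 6 2 4 5)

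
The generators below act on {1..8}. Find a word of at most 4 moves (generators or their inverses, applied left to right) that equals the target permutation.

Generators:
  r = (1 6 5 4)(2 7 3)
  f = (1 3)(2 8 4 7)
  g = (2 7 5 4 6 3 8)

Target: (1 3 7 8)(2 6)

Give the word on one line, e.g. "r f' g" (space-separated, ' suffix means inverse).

  after r': (1 4 5 6)(2 3 7)
  after f: (1 7 8 4 5 6 3 2)
  after r: (1 3 7 8)(2 6)

r' f r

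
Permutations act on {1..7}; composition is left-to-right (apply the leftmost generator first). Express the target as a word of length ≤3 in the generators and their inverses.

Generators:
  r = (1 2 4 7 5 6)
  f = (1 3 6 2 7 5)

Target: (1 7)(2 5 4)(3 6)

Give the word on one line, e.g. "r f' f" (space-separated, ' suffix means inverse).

f' r'

  after f': (1 5 7 2 6 3)
  after r': (1 7)(2 5 4)(3 6)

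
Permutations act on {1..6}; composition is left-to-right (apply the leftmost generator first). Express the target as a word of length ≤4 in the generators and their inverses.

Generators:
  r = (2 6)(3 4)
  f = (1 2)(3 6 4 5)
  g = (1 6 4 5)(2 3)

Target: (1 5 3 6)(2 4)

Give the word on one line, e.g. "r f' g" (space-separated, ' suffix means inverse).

  after g': (1 5 4 6)(2 3)
  after r': (1 5 3 6)(2 4)
  after r': (1 5 4 6)(2 3)
  after r': (1 5 3 6)(2 4)

g' r' r' r'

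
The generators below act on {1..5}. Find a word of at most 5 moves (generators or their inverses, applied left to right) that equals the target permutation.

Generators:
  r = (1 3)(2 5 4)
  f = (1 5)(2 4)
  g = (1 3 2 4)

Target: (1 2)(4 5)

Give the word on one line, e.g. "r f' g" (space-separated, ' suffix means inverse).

f g' r f

  after f: (1 5)(2 4)
  after g': (1 5 4 3)
  after r: (1 4)(2 5)
  after f: (1 2)(4 5)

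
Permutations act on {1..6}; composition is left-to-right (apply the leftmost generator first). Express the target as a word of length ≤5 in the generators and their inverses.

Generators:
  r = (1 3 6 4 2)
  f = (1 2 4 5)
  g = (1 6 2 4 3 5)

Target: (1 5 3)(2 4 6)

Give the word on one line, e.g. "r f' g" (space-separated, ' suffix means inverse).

  after g: (1 6 2 4 3 5)
  after r: (1 4 6)(3 5)
  after f: (1 5 3)(2 4 6)

g r f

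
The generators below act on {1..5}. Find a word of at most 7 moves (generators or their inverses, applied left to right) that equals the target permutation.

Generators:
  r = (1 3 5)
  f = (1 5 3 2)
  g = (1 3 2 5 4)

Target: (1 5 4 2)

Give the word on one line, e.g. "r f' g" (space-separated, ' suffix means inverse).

f g' g' r' r'

  after f: (1 5 3 2)
  after g': (1 2 4 5)
  after g': (1 3)(2 5 4)
  after r': (2 3 5 4)
  after r': (1 5 4 2)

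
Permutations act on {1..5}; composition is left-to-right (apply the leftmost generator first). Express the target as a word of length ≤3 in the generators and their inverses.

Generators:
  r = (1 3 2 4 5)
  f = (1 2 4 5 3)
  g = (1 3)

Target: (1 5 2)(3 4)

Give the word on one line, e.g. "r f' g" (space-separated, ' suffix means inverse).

  after f': (1 3 5 4 2)
  after f': (1 5 2 3 4)
  after g: (1 5 2)(3 4)

f' f' g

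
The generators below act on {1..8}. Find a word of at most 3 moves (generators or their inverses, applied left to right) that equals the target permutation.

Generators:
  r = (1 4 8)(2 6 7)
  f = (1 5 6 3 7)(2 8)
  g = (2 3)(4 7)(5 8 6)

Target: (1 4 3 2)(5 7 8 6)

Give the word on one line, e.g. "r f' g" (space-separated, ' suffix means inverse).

f' g' f'

  after f': (1 7 3 6 5)(2 8)
  after g': (1 4 7 2 5)(3 8)
  after f': (1 4 3 2)(5 7 8 6)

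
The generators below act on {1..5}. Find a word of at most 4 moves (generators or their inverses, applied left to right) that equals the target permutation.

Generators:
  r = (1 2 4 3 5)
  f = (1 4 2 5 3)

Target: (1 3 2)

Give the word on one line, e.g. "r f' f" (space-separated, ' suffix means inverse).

f r

  after f: (1 4 2 5 3)
  after r: (1 3 2)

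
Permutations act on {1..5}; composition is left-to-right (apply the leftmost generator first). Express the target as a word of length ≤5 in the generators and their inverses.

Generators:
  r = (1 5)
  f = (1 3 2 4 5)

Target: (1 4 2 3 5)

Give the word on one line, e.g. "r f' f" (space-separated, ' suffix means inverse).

  after r: (1 5)
  after f': (1 4 2 3)
  after r': (1 4 2 3 5)
  after r': (1 4 2 3)
  after r': (1 4 2 3 5)

r f' r' r' r'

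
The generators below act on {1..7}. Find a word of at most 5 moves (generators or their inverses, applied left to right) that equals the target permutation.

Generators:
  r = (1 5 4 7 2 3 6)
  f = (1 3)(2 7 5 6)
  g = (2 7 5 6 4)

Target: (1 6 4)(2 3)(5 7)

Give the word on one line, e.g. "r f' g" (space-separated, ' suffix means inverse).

g' g' r'

  after g': (2 4 6 5 7)
  after g': (2 6 7 4 5)
  after r': (1 6 4)(2 3)(5 7)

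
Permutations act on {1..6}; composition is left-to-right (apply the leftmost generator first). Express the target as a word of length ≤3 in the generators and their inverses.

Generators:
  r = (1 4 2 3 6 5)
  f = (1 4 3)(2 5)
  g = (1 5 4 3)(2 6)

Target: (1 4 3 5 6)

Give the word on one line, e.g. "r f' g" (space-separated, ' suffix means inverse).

g' r' r'

  after g': (1 3 4 5)(2 6)
  after r': (1 2 3)(4 6)
  after r': (1 4 3 5 6)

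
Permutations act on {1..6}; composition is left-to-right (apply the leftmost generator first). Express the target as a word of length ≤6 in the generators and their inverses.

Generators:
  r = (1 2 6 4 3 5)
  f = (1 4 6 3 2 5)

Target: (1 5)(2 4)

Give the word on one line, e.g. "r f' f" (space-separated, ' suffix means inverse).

r' f' r' r'

  after r': (1 5 3 4 6 2)
  after f': (1 2 5 6 3)
  after r': (2 3 5)(4 6)
  after r': (1 5)(2 4)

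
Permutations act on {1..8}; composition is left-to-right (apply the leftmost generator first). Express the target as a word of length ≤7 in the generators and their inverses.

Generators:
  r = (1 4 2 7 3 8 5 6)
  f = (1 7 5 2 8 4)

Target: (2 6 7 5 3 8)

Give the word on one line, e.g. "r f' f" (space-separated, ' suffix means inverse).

f r r f f

  after f: (1 7 5 2 8 4)
  after r: (1 3 8 2 5 7 6)
  after r: (1 8 7)(2 6 4)(3 5)
  after f: (1 4 8 5 3 2 6)
  after f: (2 6 7 5 3 8)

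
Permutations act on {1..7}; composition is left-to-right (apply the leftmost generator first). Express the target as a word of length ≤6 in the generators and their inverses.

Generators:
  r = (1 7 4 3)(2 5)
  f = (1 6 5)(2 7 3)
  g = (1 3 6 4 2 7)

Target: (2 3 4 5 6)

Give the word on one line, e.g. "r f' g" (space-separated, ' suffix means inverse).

  after r: (1 7 4 3)(2 5)
  after g': (1 2 5 4)(3 7 6)
  after f': (1 3 2 6 7)(4 5)
  after g': (2 3 4 5 6)

r g' f' g'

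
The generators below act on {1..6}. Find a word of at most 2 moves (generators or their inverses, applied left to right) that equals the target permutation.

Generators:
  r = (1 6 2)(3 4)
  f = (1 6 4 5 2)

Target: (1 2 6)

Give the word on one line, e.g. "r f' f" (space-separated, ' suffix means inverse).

r r

  after r: (1 6 2)(3 4)
  after r: (1 2 6)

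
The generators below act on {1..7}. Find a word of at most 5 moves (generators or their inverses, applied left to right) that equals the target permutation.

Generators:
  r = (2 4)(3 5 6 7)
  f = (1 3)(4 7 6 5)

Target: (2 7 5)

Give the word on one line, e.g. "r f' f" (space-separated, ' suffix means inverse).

r f' f' r

  after r: (2 4)(3 5 6 7)
  after f': (1 3 6 4 2 5 7)
  after f': (2 6 5 4)(3 7)
  after r: (2 7 5)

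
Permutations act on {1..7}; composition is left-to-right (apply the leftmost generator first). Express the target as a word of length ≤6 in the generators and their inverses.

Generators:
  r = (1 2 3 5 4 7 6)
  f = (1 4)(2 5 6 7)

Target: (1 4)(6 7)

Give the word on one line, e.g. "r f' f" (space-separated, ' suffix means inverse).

  after r: (1 2 3 5 4 7 6)
  after r: (1 3 4 6 2 5 7)
  after f: (1 3)(2 6 5)(4 7)
  after r: (1 5 3 2)(4 6)
  after r: (1 4)(6 7)

r r f r r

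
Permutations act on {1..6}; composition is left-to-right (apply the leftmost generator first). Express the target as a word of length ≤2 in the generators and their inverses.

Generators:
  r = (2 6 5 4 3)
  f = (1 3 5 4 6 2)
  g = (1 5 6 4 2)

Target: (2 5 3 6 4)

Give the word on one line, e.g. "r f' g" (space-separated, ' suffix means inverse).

  after r: (2 6 5 4 3)
  after r: (2 5 3 6 4)

r r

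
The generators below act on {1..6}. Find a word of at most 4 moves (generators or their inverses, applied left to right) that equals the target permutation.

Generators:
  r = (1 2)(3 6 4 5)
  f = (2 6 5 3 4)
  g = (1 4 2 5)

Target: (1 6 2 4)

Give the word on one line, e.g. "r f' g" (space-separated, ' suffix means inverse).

r' f g

  after r': (1 2)(3 5 4 6)
  after f: (1 6 4 5 2)
  after g: (1 6 2 4)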